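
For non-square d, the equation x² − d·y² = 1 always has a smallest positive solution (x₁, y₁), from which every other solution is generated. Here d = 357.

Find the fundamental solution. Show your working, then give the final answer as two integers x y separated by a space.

[18; 1,8,2,8,1,36] for √357; ℓ=6 ⇒ convergent index 5
step 0: (18, 1)  from 18·(1,0) + (0,1)
…
step 2: (170, 9)  from 8·(19,1) + (18,1)
step 3: (359, 19)  from 2·(170,9) + (19,1)
step 4: (3042, 161)  from 8·(359,19) + (170,9)
step 5: (3401, 180)  from 1·(3042,161) + (359,19)
fundamental: x₁=3401, y₁=180  (since 11566801 − 357·32400 = 1)

3401 180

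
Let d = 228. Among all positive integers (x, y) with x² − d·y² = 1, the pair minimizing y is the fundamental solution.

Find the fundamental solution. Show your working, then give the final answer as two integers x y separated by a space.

151 10

[15; 10,30] for √228; ℓ=2 ⇒ convergent index 1
i=0: a=15 ⇒ p=15, q=1
i=1: a=10 ⇒ p=151, q=10
fundamental: x₁=151, y₁=10  (since 22801 − 228·100 = 1)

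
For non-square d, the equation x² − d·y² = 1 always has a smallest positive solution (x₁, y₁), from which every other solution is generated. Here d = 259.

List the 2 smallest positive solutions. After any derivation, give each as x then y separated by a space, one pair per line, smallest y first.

847225 52644
1435580401249 89202625800

√259 = [16; 10,1,2,3,4,3,2,1,10,32, …], period ℓ=10 (even) → k=9
k=0  a_k=16  p_k/q_k = 16/1
…
k=3  a_k=2  p_k/q_k = 515/32
…
k=8  a_k=1  p_k/q_k = 79196/4921
k=9  a_k=10  p_k/q_k = 847225/52644
(x₁, y₁) = (847225, 52644);  847225² − 259·52644² = 1 ✓
(847225+52644√259)^2 = 1435580401249 + 89202625800√259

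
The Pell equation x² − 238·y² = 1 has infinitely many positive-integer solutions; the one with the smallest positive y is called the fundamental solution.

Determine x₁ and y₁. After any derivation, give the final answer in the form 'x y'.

√238 = [15; 2,2,1,14,1,2,2,30, …], period ℓ=8 (even) → k=7
k=0  a_k=15  p_k/q_k = 15/1
…
k=6  a_k=2  p_k/q_k = 4983/323
k=7  a_k=2  p_k/q_k = 11663/756
fundamental: x₁=11663, y₁=756  (since 136025569 − 238·571536 = 1)

11663 756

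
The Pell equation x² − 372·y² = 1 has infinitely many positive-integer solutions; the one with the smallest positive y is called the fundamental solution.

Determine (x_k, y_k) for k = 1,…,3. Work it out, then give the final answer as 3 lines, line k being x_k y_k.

12151 630
295293601 15310260
7176225079351 372069937890

d=372: √d = [19; 3,2,12,2,3,38] (ℓ=6, even), read p_5/q_5
a_0=19:  p_0=19·1+0=19,  q_0=19·0+1=1
a_1=3:  p_1=3·19+1=58,  q_1=3·1+0=3
a_2=2:  p_2=2·58+19=135,  q_2=2·3+1=7
…
a_4=2:  p_4=2·1678+135=3491,  q_4=2·87+7=181
a_5=3:  p_5=3·3491+1678=12151,  q_5=3·181+87=630
(x₁, y₁) = (12151, 630);  12151² − 372·630² = 1 ✓
k=2:  x_2 = 12151·12151+372·630·630 = 295293601,  y_2 = 12151·630+630·12151 = 15310260
k=3:  x_3 = 12151·295293601+372·630·15310260 = 7176225079351,  y_3 = 12151·15310260+630·295293601 = 372069937890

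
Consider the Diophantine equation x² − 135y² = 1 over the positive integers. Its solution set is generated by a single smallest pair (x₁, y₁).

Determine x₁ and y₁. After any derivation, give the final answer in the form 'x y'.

244 21

√135 → a₀=11, period (1,1,1,1,1,1,1,22); ℓ=8 even so k=7
step 0: (11, 1)  from 11·(1,0) + (0,1)
step 1: (12, 1)  from 1·(11,1) + (1,0)
…
step 3: (35, 3)  from 1·(23,2) + (12,1)
…
step 5: (93, 8)  from 1·(58,5) + (35,3)
step 6: (151, 13)  from 1·(93,8) + (58,5)
step 7: (244, 21)  from 1·(151,13) + (93,8)
fundamental: x₁=244, y₁=21  (since 59536 − 135·441 = 1)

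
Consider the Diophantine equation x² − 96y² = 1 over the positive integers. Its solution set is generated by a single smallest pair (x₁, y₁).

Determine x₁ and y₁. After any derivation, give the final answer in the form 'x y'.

49 5

√96 = [9; 1,3,1,18, …], period ℓ=4 (even) → k=3
a_0=9:  p_0=9·1+0=9,  q_0=9·0+1=1
…
a_2=3:  p_2=3·10+9=39,  q_2=3·1+1=4
a_3=1:  p_3=1·39+10=49,  q_3=1·4+1=5
fundamental: x₁=49, y₁=5  (since 2401 − 96·25 = 1)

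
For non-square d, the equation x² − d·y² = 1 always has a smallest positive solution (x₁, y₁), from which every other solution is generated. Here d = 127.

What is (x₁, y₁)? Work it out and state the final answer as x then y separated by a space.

4730624 419775

√127 = [11; 3,1,2,2,7,11,7,2,2,1,3,22, …], period ℓ=12 (even) → k=11
a_0=11:  p_0=11·1+0=11,  q_0=11·0+1=1
a_1=3:  p_1=3·11+1=34,  q_1=3·1+0=3
a_2=1:  p_2=1·34+11=45,  q_2=1·3+1=4
…
a_5=7:  p_5=7·293+124=2175,  q_5=7·26+11=193
a_6=11:  p_6=11·2175+293=24218,  q_6=11·193+26=2149
…
a_8=2:  p_8=2·171701+24218=367620,  q_8=2·15236+2149=32621
a_9=2:  p_9=2·367620+171701=906941,  q_9=2·32621+15236=80478
a_10=1:  p_10=1·906941+367620=1274561,  q_10=1·80478+32621=113099
a_11=3:  p_11=3·1274561+906941=4730624,  q_11=3·113099+80478=419775
fundamental: x₁=4730624, y₁=419775  (since 22378803429376 − 127·176211050625 = 1)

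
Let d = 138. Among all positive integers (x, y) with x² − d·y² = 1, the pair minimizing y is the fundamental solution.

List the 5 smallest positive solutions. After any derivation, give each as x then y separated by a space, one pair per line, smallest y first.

47 4
4417 376
415151 35340
39019777 3321584
3667443887 312193556

√138 = [11; 1,2,1,22, …], period ℓ=4 (even) → k=3
k=0  a_k=11  p_k/q_k = 11/1
k=1  a_k=1  p_k/q_k = 12/1
k=2  a_k=2  p_k/q_k = 35/3
k=3  a_k=1  p_k/q_k = 47/4
fundamental: x₁=47, y₁=4  (since 2209 − 138·16 = 1)
k=2:  x_2 = 47·47+138·4·4 = 4417,  y_2 = 47·4+4·47 = 376
k=3:  x_3 = 47·4417+138·4·376 = 415151,  y_3 = 47·376+4·4417 = 35340
k=4:  x_4 = 47·415151+138·4·35340 = 39019777,  y_4 = 47·35340+4·415151 = 3321584
k=5:  x_5 = 47·39019777+138·4·3321584 = 3667443887,  y_5 = 47·3321584+4·39019777 = 312193556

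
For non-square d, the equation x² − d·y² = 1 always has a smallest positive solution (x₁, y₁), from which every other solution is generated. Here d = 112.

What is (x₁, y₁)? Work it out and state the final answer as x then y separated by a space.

127 12

d=112: √d = [10; 1,1,2,1,1,20] (ℓ=6, even), read p_5/q_5
k=0  a_k=10  p_k/q_k = 10/1
…
k=2  a_k=1  p_k/q_k = 21/2
…
k=4  a_k=1  p_k/q_k = 74/7
k=5  a_k=1  p_k/q_k = 127/12
(x₁, y₁) = (127, 12);  127² − 112·12² = 1 ✓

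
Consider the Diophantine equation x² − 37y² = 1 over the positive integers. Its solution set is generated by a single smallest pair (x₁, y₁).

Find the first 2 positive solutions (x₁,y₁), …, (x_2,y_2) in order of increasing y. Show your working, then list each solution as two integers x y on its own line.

73 12
10657 1752

√37 = [6; 12, …], period ℓ=1 (odd) → k=1
step 0: (6, 1)  from 6·(1,0) + (0,1)
step 1: (73, 12)  from 12·(6,1) + (1,0)
→ (73, 12).  Check: 73²=5329, 37·12²=5328, difference 1.
n=2: (73,12)∘(73,12) = (73·73+37·12·12, 73·12+12·73) = (10657,1752)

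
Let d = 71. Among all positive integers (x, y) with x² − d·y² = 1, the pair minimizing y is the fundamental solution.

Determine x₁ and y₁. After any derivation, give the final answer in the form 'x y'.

[8; 2,2,1,7,1,2,2,16] for √71; ℓ=8 ⇒ convergent index 7
step 0: (8, 1)  from 8·(1,0) + (0,1)
…
step 2: (42, 5)  from 2·(17,2) + (8,1)
…
step 6: (1483, 176)  from 2·(514,61) + (455,54)
step 7: (3480, 413)  from 2·(1483,176) + (514,61)
→ (3480, 413).  Check: 3480²=12110400, 71·413²=12110399, difference 1.

3480 413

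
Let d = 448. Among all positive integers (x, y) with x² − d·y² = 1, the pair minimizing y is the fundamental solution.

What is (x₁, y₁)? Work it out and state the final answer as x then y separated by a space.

√448 = [21; 6,42, …], period ℓ=2 (even) → k=1
step 0: (21, 1)  from 21·(1,0) + (0,1)
step 1: (127, 6)  from 6·(21,1) + (1,0)
fundamental: x₁=127, y₁=6  (since 16129 − 448·36 = 1)

127 6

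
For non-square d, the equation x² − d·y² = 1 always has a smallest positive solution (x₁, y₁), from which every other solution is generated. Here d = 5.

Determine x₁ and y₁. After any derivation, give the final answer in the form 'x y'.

9 4

√5 → a₀=2, period (4); ℓ=1 odd so k=1
step 0: (2, 1)  from 2·(1,0) + (0,1)
step 1: (9, 4)  from 4·(2,1) + (1,0)
(x₁, y₁) = (9, 4);  9² − 5·4² = 1 ✓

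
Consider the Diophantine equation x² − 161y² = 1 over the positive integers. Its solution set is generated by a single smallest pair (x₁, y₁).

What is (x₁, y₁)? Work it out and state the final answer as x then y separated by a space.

√161 → a₀=12, period (1,2,4,1,2,1,4,2,1,24); ℓ=10 even so k=9
a_0=12:  p_0=12·1+0=12,  q_0=12·0+1=1
…
a_2=2:  p_2=2·13+12=38,  q_2=2·1+1=3
a_3=4:  p_3=4·38+13=165,  q_3=4·3+1=13
…
a_6=1:  p_6=1·571+203=774,  q_6=1·45+16=61
…
a_8=2:  p_8=2·3667+774=8108,  q_8=2·289+61=639
a_9=1:  p_9=1·8108+3667=11775,  q_9=1·639+289=928
→ (11775, 928).  Check: 11775²=138650625, 161·928²=138650624, difference 1.

11775 928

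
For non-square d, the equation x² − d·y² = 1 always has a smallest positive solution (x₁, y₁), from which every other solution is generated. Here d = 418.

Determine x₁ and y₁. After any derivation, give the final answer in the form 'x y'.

33857 1656

d=418: √d = [20; 2,4,20,4,2,40] (ℓ=6, even), read p_5/q_5
step 0: (20, 1)  from 20·(1,0) + (0,1)
step 1: (41, 2)  from 2·(20,1) + (1,0)
…
step 4: (15068, 737)  from 4·(3721,182) + (184,9)
step 5: (33857, 1656)  from 2·(15068,737) + (3721,182)
(x₁, y₁) = (33857, 1656);  33857² − 418·1656² = 1 ✓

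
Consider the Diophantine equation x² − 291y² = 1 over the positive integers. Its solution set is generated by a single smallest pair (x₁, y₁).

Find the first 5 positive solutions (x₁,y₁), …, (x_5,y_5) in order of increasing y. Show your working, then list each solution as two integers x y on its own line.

290 17
168199 9860
97555130 5718783
56581807201 3316884280
32817350621450 1923787163617

√291 = [17; 17,34, …], period ℓ=2 (even) → k=1
a_0=17:  p_0=17·1+0=17,  q_0=17·0+1=1
a_1=17:  p_1=17·17+1=290,  q_1=17·1+0=17
→ (290, 17).  Check: 290²=84100, 291·17²=84099, difference 1.
n=2: (290,17)∘(290,17) = (290·290+291·17·17, 290·17+17·290) = (168199,9860)
n=3: (168199,9860)∘(290,17) = (290·168199+291·17·9860, 290·9860+17·168199) = (97555130,5718783)
n=4: (97555130,5718783)∘(290,17) = (290·97555130+291·17·5718783, 290·5718783+17·97555130) = (56581807201,3316884280)
n=5: (56581807201,3316884280)∘(290,17) = (290·56581807201+291·17·3316884280, 290·3316884280+17·56581807201) = (32817350621450,1923787163617)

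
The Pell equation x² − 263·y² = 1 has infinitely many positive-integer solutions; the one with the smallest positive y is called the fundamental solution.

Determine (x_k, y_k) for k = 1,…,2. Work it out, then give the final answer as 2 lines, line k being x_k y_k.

d=263: √d = [16; 4,1,1,1,1,15,1,1,1,1,4,32] (ℓ=12, even), read p_11/q_11
step 0: (16, 1)  from 16·(1,0) + (0,1)
step 1: (65, 4)  from 4·(16,1) + (1,0)
step 2: (81, 5)  from 1·(65,4) + (16,1)
step 3: (146, 9)  from 1·(81,5) + (65,4)
step 4: (227, 14)  from 1·(146,9) + (81,5)
step 5: (373, 23)  from 1·(227,14) + (146,9)
step 6: (5822, 359)  from 15·(373,23) + (227,14)
step 7: (6195, 382)  from 1·(5822,359) + (373,23)
step 8: (12017, 741)  from 1·(6195,382) + (5822,359)
step 9: (18212, 1123)  from 1·(12017,741) + (6195,382)
step 10: (30229, 1864)  from 1·(18212,1123) + (12017,741)
step 11: (139128, 8579)  from 4·(30229,1864) + (18212,1123)
(x₁, y₁) = (139128, 8579);  139128² − 263·8579² = 1 ✓
(139128+8579√263)^2 = 38713200767 + 2387158224√263

139128 8579
38713200767 2387158224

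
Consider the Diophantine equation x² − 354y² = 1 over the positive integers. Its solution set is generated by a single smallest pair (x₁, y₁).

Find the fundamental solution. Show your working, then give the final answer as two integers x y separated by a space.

258065 13716

√354 = [18; 1,4,2,2,18,2,2,4,1,36, …], period ℓ=10 (even) → k=9
k=0  a_k=18  p_k/q_k = 18/1
k=1  a_k=1  p_k/q_k = 19/1
…
k=6  a_k=2  p_k/q_k = 19210/1021
k=7  a_k=2  p_k/q_k = 47771/2539
k=8  a_k=4  p_k/q_k = 210294/11177
k=9  a_k=1  p_k/q_k = 258065/13716
(x₁, y₁) = (258065, 13716);  258065² − 354·13716² = 1 ✓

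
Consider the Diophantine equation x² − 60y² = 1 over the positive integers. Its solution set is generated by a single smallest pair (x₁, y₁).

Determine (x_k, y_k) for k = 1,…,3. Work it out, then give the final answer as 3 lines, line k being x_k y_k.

√60 = [7; 1,2,1,14, …], period ℓ=4 (even) → k=3
a_0=7:  p_0=7·1+0=7,  q_0=7·0+1=1
a_1=1:  p_1=1·7+1=8,  q_1=1·1+0=1
a_2=2:  p_2=2·8+7=23,  q_2=2·1+1=3
a_3=1:  p_3=1·23+8=31,  q_3=1·3+1=4
fundamental: x₁=31, y₁=4  (since 961 − 60·16 = 1)
n=2: (31,4)∘(31,4) = (31·31+60·4·4, 31·4+4·31) = (1921,248)
n=3: (1921,248)∘(31,4) = (31·1921+60·4·248, 31·248+4·1921) = (119071,15372)

31 4
1921 248
119071 15372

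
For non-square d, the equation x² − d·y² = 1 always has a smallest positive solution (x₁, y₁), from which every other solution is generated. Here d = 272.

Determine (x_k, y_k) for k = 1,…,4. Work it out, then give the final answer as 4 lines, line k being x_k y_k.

33 2
2177 132
143649 8710
9478657 574728

√272 → a₀=16, period (2,32); ℓ=2 even so k=1
k=0  a_k=16  p_k/q_k = 16/1
k=1  a_k=2  p_k/q_k = 33/2
fundamental: x₁=33, y₁=2  (since 1089 − 272·4 = 1)
n=2: (33,2)∘(33,2) = (33·33+272·2·2, 33·2+2·33) = (2177,132)
n=3: (2177,132)∘(33,2) = (33·2177+272·2·132, 33·132+2·2177) = (143649,8710)
n=4: (143649,8710)∘(33,2) = (33·143649+272·2·8710, 33·8710+2·143649) = (9478657,574728)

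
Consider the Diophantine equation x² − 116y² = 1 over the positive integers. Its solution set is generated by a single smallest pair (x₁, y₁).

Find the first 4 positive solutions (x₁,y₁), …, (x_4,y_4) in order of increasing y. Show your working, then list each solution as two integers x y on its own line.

9801 910
192119201 17837820
3765920568201 349656946730
73819574785756801 6853975451963640

√116 → a₀=10, period (1,3,2,1,4,1,2,3,1,20); ℓ=10 even so k=9
a_0=10:  p_0=10·1+0=10,  q_0=10·0+1=1
a_1=1:  p_1=1·10+1=11,  q_1=1·1+0=1
…
a_4=1:  p_4=1·97+43=140,  q_4=1·9+4=13
a_5=4:  p_5=4·140+97=657,  q_5=4·13+9=61
…
a_7=2:  p_7=2·797+657=2251,  q_7=2·74+61=209
a_8=3:  p_8=3·2251+797=7550,  q_8=3·209+74=701
a_9=1:  p_9=1·7550+2251=9801,  q_9=1·701+209=910
→ (9801, 910).  Check: 9801²=96059601, 116·910²=96059600, difference 1.
(9801+910√116)^2 = 192119201 + 17837820√116
(9801+910√116)^3 = 3765920568201 + 349656946730√116
(9801+910√116)^4 = 73819574785756801 + 6853975451963640√116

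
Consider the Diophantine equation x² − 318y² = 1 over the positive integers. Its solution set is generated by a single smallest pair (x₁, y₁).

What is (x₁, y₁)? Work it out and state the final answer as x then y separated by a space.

[17; 1,4,1,34] for √318; ℓ=4 ⇒ convergent index 3
a_0=17:  p_0=17·1+0=17,  q_0=17·0+1=1
a_1=1:  p_1=1·17+1=18,  q_1=1·1+0=1
a_2=4:  p_2=4·18+17=89,  q_2=4·1+1=5
a_3=1:  p_3=1·89+18=107,  q_3=1·5+1=6
(x₁, y₁) = (107, 6);  107² − 318·6² = 1 ✓

107 6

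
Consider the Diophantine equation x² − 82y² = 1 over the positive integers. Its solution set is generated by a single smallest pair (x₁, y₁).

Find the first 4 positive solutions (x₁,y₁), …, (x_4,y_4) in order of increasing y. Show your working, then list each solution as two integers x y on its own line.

163 18
53137 5868
17322499 1912950
5647081537 623615832

√82 → a₀=9, period (18); ℓ=1 odd so k=1
a_0=9:  p_0=9·1+0=9,  q_0=9·0+1=1
a_1=18:  p_1=18·9+1=163,  q_1=18·1+0=18
fundamental: x₁=163, y₁=18  (since 26569 − 82·324 = 1)
n=2: (163,18)∘(163,18) = (163·163+82·18·18, 163·18+18·163) = (53137,5868)
n=3: (53137,5868)∘(163,18) = (163·53137+82·18·5868, 163·5868+18·53137) = (17322499,1912950)
n=4: (17322499,1912950)∘(163,18) = (163·17322499+82·18·1912950, 163·1912950+18·17322499) = (5647081537,623615832)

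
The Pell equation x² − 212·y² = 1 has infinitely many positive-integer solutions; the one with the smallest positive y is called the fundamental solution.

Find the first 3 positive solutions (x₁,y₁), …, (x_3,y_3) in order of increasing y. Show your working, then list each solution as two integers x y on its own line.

66249 4550
8777860001 602865900
1163048894346249 79878526013650

√212 = [14; 1,1,3,1,1,…,1,1,28, …], period ℓ=14 (even) → k=13
step 0: (14, 1)  from 14·(1,0) + (0,1)
…
step 2: (29, 2)  from 1·(15,1) + (14,1)
step 3: (102, 7)  from 3·(29,2) + (15,1)
…
step 6: (364, 25)  from 1·(233,16) + (131,9)
step 7: (2417, 166)  from 6·(364,25) + (233,16)
step 8: (2781, 191)  from 1·(2417,166) + (364,25)
step 9: (5198, 357)  from 1·(2781,191) + (2417,166)
step 10: (7979, 548)  from 1·(5198,357) + (2781,191)
step 11: (29135, 2001)  from 3·(7979,548) + (5198,357)
step 12: (37114, 2549)  from 1·(29135,2001) + (7979,548)
step 13: (66249, 4550)  from 1·(37114,2549) + (29135,2001)
→ (66249, 4550).  Check: 66249²=4388930001, 212·4550²=4388930000, difference 1.
k=2:  x_2 = 66249·66249+212·4550·4550 = 8777860001,  y_2 = 66249·4550+4550·66249 = 602865900
k=3:  x_3 = 66249·8777860001+212·4550·602865900 = 1163048894346249,  y_3 = 66249·602865900+4550·8777860001 = 79878526013650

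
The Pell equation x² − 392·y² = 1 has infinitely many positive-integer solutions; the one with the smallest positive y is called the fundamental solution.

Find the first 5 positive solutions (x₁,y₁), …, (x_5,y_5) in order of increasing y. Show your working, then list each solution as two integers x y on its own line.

99 5
19601 990
3880899 196015
768398401 38809980
152139002499 7684180025

√392 = [19; 1,3,1,38, …], period ℓ=4 (even) → k=3
a_0=19:  p_0=19·1+0=19,  q_0=19·0+1=1
…
a_2=3:  p_2=3·20+19=79,  q_2=3·1+1=4
a_3=1:  p_3=1·79+20=99,  q_3=1·4+1=5
→ (99, 5).  Check: 99²=9801, 392·5²=9800, difference 1.
n=2: (99,5)∘(99,5) = (99·99+392·5·5, 99·5+5·99) = (19601,990)
n=3: (19601,990)∘(99,5) = (99·19601+392·5·990, 99·990+5·19601) = (3880899,196015)
n=4: (3880899,196015)∘(99,5) = (99·3880899+392·5·196015, 99·196015+5·3880899) = (768398401,38809980)
n=5: (768398401,38809980)∘(99,5) = (99·768398401+392·5·38809980, 99·38809980+5·768398401) = (152139002499,7684180025)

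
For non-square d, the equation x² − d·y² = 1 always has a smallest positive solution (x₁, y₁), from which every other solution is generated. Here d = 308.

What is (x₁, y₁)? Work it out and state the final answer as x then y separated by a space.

351 20

√308 = [17; 1,1,4,1,1,34, …], period ℓ=6 (even) → k=5
k=0  a_k=17  p_k/q_k = 17/1
…
k=2  a_k=1  p_k/q_k = 35/2
…
k=4  a_k=1  p_k/q_k = 193/11
k=5  a_k=1  p_k/q_k = 351/20
fundamental: x₁=351, y₁=20  (since 123201 − 308·400 = 1)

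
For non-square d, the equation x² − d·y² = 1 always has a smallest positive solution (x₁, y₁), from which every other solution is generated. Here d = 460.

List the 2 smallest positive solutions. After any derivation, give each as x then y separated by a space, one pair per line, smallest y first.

2535751 118230
12860066268001 599603681460

√460 → a₀=21, period (2,4,3,1,2,10,2,1,3,4,2,42); ℓ=12 even so k=11
step 0: (21, 1)  from 21·(1,0) + (0,1)
…
step 10: (1135029, 52921)  from 4·(265693,12388) + (72257,3369)
step 11: (2535751, 118230)  from 2·(1135029,52921) + (265693,12388)
fundamental: x₁=2535751, y₁=118230  (since 6430033134001 − 460·13978332900 = 1)
k=2:  x_2 = 2535751·2535751+460·118230·118230 = 12860066268001,  y_2 = 2535751·118230+118230·2535751 = 599603681460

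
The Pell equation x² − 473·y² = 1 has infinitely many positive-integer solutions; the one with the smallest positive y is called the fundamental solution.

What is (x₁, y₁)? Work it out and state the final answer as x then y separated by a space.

87 4

√473 = [21; 1,2,1,42, …], period ℓ=4 (even) → k=3
step 0: (21, 1)  from 21·(1,0) + (0,1)
step 1: (22, 1)  from 1·(21,1) + (1,0)
step 2: (65, 3)  from 2·(22,1) + (21,1)
step 3: (87, 4)  from 1·(65,3) + (22,1)
→ (87, 4).  Check: 87²=7569, 473·4²=7568, difference 1.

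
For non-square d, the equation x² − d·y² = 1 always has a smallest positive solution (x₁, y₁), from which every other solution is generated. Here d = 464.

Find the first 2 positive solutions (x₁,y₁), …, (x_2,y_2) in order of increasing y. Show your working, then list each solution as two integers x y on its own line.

9801 455
192119201 8918910

d=464: √d = [21; 1,1,5,1,1,1,5,1,1,42] (ℓ=10, even), read p_9/q_9
step 0: (21, 1)  from 21·(1,0) + (0,1)
step 1: (22, 1)  from 1·(21,1) + (1,0)
step 2: (43, 2)  from 1·(22,1) + (21,1)
step 3: (237, 11)  from 5·(43,2) + (22,1)
step 4: (280, 13)  from 1·(237,11) + (43,2)
…
step 8: (5299, 246)  from 1·(4502,209) + (797,37)
step 9: (9801, 455)  from 1·(5299,246) + (4502,209)
→ (9801, 455).  Check: 9801²=96059601, 464·455²=96059600, difference 1.
n=2: (9801,455)∘(9801,455) = (9801·9801+464·455·455, 9801·455+455·9801) = (192119201,8918910)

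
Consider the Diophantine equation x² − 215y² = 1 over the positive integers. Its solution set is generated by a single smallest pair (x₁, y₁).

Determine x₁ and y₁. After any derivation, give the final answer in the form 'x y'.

d=215: √d = [14; 1,1,1,28] (ℓ=4, even), read p_3/q_3
i=0: a=14 ⇒ p=14, q=1
i=1: a=1 ⇒ p=15, q=1
i=2: a=1 ⇒ p=29, q=2
i=3: a=1 ⇒ p=44, q=3
(x₁, y₁) = (44, 3);  44² − 215·3² = 1 ✓

44 3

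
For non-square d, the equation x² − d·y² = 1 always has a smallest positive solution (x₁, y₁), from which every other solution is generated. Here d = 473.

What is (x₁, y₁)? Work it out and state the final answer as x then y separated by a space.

[21; 1,2,1,42] for √473; ℓ=4 ⇒ convergent index 3
a_0=21:  p_0=21·1+0=21,  q_0=21·0+1=1
a_1=1:  p_1=1·21+1=22,  q_1=1·1+0=1
a_2=2:  p_2=2·22+21=65,  q_2=2·1+1=3
a_3=1:  p_3=1·65+22=87,  q_3=1·3+1=4
→ (87, 4).  Check: 87²=7569, 473·4²=7568, difference 1.

87 4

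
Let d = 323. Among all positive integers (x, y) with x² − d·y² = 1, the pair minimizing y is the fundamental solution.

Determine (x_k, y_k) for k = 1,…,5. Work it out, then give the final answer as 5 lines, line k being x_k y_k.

√323 → a₀=17, period (1,34); ℓ=2 even so k=1
step 0: (17, 1)  from 17·(1,0) + (0,1)
step 1: (18, 1)  from 1·(17,1) + (1,0)
(x₁, y₁) = (18, 1);  18² − 323·1² = 1 ✓
(x_2, y_2) = (18·18 + 323·1·1, 18·1 + 1·18) = (647, 36)
(x_3, y_3) = (18·647 + 323·1·36, 18·36 + 1·647) = (23274, 1295)
(x_4, y_4) = (18·23274 + 323·1·1295, 18·1295 + 1·23274) = (837217, 46584)
(x_5, y_5) = (18·837217 + 323·1·46584, 18·46584 + 1·837217) = (30116538, 1675729)

18 1
647 36
23274 1295
837217 46584
30116538 1675729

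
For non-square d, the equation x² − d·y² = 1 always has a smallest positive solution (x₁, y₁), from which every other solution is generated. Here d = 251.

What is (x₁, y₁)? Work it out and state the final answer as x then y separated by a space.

d=251: √d = [15; 1,5,2,1,2,…,5,1,30] (ℓ=14, even), read p_13/q_13
step 0: (15, 1)  from 15·(1,0) + (0,1)
step 1: (16, 1)  from 1·(15,1) + (1,0)
step 2: (95, 6)  from 5·(16,1) + (15,1)
step 3: (206, 13)  from 2·(95,6) + (16,1)
…
step 5: (808, 51)  from 2·(301,19) + (206,13)
step 6: (1917, 121)  from 2·(808,51) + (301,19)
step 7: (29563, 1866)  from 15·(1917,121) + (808,51)
step 8: (61043, 3853)  from 2·(29563,1866) + (1917,121)
step 9: (151649, 9572)  from 2·(61043,3853) + (29563,1866)
step 10: (212692, 13425)  from 1·(151649,9572) + (61043,3853)
step 11: (577033, 36422)  from 2·(212692,13425) + (151649,9572)
step 12: (3097857, 195535)  from 5·(577033,36422) + (212692,13425)
step 13: (3674890, 231957)  from 1·(3097857,195535) + (577033,36422)
→ (3674890, 231957).  Check: 3674890²=13504816512100, 251·231957²=13504816512099, difference 1.

3674890 231957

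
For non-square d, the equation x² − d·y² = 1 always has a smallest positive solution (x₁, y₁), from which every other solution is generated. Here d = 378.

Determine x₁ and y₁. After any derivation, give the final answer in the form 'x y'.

8749 450

[19; 2,3,1,4,1,3,2,38] for √378; ℓ=8 ⇒ convergent index 7
i=0: a=19 ⇒ p=19, q=1
i=1: a=2 ⇒ p=39, q=2
i=2: a=3 ⇒ p=136, q=7
…
i=4: a=4 ⇒ p=836, q=43
i=5: a=1 ⇒ p=1011, q=52
i=6: a=3 ⇒ p=3869, q=199
i=7: a=2 ⇒ p=8749, q=450
(x₁, y₁) = (8749, 450);  8749² − 378·450² = 1 ✓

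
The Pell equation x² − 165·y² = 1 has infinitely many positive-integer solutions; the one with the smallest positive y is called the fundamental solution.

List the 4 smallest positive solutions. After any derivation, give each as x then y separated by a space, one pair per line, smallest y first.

1079 84
2328481 181272
5024860919 391184892
10843647534721 844176815664

√165 → a₀=12, period (1,5,2,5,1,24); ℓ=6 even so k=5
k=0  a_k=12  p_k/q_k = 12/1
…
k=2  a_k=5  p_k/q_k = 77/6
k=3  a_k=2  p_k/q_k = 167/13
k=4  a_k=5  p_k/q_k = 912/71
k=5  a_k=1  p_k/q_k = 1079/84
(x₁, y₁) = (1079, 84);  1079² − 165·84² = 1 ✓
(x_2, y_2) = (1079·1079 + 165·84·84, 1079·84 + 84·1079) = (2328481, 181272)
(x_3, y_3) = (1079·2328481 + 165·84·181272, 1079·181272 + 84·2328481) = (5024860919, 391184892)
(x_4, y_4) = (1079·5024860919 + 165·84·391184892, 1079·391184892 + 84·5024860919) = (10843647534721, 844176815664)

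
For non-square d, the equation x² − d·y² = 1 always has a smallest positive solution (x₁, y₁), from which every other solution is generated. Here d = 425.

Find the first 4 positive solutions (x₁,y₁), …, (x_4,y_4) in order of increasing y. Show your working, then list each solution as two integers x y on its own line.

143649 6968
41270070401 2001892464
11856808685922849 575139701115304
3406437421806992601601 165236485849022716128

√425 → a₀=20, period (1,1,1,1,1,1,40); ℓ=7 odd so k=13
step 0: (20, 1)  from 20·(1,0) + (0,1)
step 1: (21, 1)  from 1·(20,1) + (1,0)
…
step 11: (55229, 2679)  from 1·(33191,1610) + (22038,1069)
step 12: (88420, 4289)  from 1·(55229,2679) + (33191,1610)
step 13: (143649, 6968)  from 1·(88420,4289) + (55229,2679)
fundamental: x₁=143649, y₁=6968  (since 20635035201 − 425·48553024 = 1)
(143649+6968√425)^2 = 41270070401 + 2001892464√425
(143649+6968√425)^3 = 11856808685922849 + 575139701115304√425
(143649+6968√425)^4 = 3406437421806992601601 + 165236485849022716128√425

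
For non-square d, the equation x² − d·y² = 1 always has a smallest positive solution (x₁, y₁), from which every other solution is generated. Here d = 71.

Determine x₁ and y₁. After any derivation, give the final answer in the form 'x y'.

3480 413

[8; 2,2,1,7,1,2,2,16] for √71; ℓ=8 ⇒ convergent index 7
k=0  a_k=8  p_k/q_k = 8/1
…
k=3  a_k=1  p_k/q_k = 59/7
…
k=5  a_k=1  p_k/q_k = 514/61
k=6  a_k=2  p_k/q_k = 1483/176
k=7  a_k=2  p_k/q_k = 3480/413
→ (3480, 413).  Check: 3480²=12110400, 71·413²=12110399, difference 1.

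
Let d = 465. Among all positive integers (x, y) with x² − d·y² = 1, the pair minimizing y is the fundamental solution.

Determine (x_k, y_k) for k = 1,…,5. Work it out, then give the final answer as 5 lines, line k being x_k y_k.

[21; 1,1,3,2,2,2,3,1,1,42] for √465; ℓ=10 ⇒ convergent index 9
i=0: a=21 ⇒ p=21, q=1
…
i=5: a=2 ⇒ p=841, q=39
…
i=8: a=1 ⇒ p=8949, q=415
i=9: a=1 ⇒ p=15871, q=736
fundamental: x₁=15871, y₁=736  (since 251888641 − 465·541696 = 1)
n=2: (15871,736)∘(15871,736) = (15871·15871+465·736·736, 15871·736+736·15871) = (503777281,23362112)
n=3: (503777281,23362112)∘(15871,736) = (15871·503777281+465·736·23362112, 15871·23362112+736·503777281) = (15990898437631,741560158368)
n=4: (15990898437631,741560158368)∘(15871,736) = (15871·15990898437631+465·736·741560158368, 15871·741560158368+736·15990898437631) = (507583097703505921,23538602523554944)
n=5: (507583097703505921,23538602523554944)∘(15871,736) = (15871·507583097703505921+465·736·23538602523554944, 15871·23538602523554944+736·507583097703505921) = (16111702671313786506751,747162320561120874080)

15871 736
503777281 23362112
15990898437631 741560158368
507583097703505921 23538602523554944
16111702671313786506751 747162320561120874080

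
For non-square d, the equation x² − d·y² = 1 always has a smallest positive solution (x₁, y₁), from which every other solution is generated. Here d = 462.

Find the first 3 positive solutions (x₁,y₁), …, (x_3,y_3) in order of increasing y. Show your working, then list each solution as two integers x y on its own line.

[21; 2,42] for √462; ℓ=2 ⇒ convergent index 1
i=0: a=21 ⇒ p=21, q=1
i=1: a=2 ⇒ p=43, q=2
(x₁, y₁) = (43, 2);  43² − 462·2² = 1 ✓
k=2:  x_2 = 43·43+462·2·2 = 3697,  y_2 = 43·2+2·43 = 172
k=3:  x_3 = 43·3697+462·2·172 = 317899,  y_3 = 43·172+2·3697 = 14790

43 2
3697 172
317899 14790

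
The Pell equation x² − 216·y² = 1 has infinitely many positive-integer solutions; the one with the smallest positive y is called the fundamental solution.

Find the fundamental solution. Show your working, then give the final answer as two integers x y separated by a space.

485 33

√216 = [14; 1,2,3,2,1,28, …], period ℓ=6 (even) → k=5
a_0=14:  p_0=14·1+0=14,  q_0=14·0+1=1
a_1=1:  p_1=1·14+1=15,  q_1=1·1+0=1
a_2=2:  p_2=2·15+14=44,  q_2=2·1+1=3
a_3=3:  p_3=3·44+15=147,  q_3=3·3+1=10
a_4=2:  p_4=2·147+44=338,  q_4=2·10+3=23
a_5=1:  p_5=1·338+147=485,  q_5=1·23+10=33
(x₁, y₁) = (485, 33);  485² − 216·33² = 1 ✓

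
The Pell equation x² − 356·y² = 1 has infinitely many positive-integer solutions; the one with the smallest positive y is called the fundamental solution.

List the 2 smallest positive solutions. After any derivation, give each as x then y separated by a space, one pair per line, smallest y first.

500001 26500
500002000001 26500053000

√356 = [18; 1,6,1,1,2,…,6,1,36, …], period ℓ=14 (even) → k=13
a_0=18:  p_0=18·1+0=18,  q_0=18·0+1=1
…
a_4=1:  p_4=1·151+132=283,  q_4=1·8+7=15
a_5=2:  p_5=2·283+151=717,  q_5=2·15+8=38
…
a_7=8:  p_7=8·1000+717=8717,  q_7=8·53+38=462
…
a_9=2:  p_9=2·9717+8717=28151,  q_9=2·515+462=1492
…
a_11=1:  p_11=1·37868+28151=66019,  q_11=1·2007+1492=3499
a_12=6:  p_12=6·66019+37868=433982,  q_12=6·3499+2007=23001
a_13=1:  p_13=1·433982+66019=500001,  q_13=1·23001+3499=26500
(x₁, y₁) = (500001, 26500);  500001² − 356·26500² = 1 ✓
(x_2, y_2) = (500001·500001 + 356·26500·26500, 500001·26500 + 26500·500001) = (500002000001, 26500053000)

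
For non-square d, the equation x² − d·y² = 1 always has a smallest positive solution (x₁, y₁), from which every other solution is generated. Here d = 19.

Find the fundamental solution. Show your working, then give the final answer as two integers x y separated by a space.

√19 → a₀=4, period (2,1,3,1,2,8); ℓ=6 even so k=5
k=0  a_k=4  p_k/q_k = 4/1
k=1  a_k=2  p_k/q_k = 9/2
k=2  a_k=1  p_k/q_k = 13/3
k=3  a_k=3  p_k/q_k = 48/11
k=4  a_k=1  p_k/q_k = 61/14
k=5  a_k=2  p_k/q_k = 170/39
fundamental: x₁=170, y₁=39  (since 28900 − 19·1521 = 1)

170 39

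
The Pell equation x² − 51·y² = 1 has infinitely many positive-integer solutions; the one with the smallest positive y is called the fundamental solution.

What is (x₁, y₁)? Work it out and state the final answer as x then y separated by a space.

[7; 7,14] for √51; ℓ=2 ⇒ convergent index 1
a_0=7:  p_0=7·1+0=7,  q_0=7·0+1=1
a_1=7:  p_1=7·7+1=50,  q_1=7·1+0=7
fundamental: x₁=50, y₁=7  (since 2500 − 51·49 = 1)

50 7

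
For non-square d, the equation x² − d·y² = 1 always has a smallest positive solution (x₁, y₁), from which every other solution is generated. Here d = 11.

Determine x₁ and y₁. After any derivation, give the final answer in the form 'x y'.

10 3

√11 → a₀=3, period (3,6); ℓ=2 even so k=1
k=0  a_k=3  p_k/q_k = 3/1
k=1  a_k=3  p_k/q_k = 10/3
fundamental: x₁=10, y₁=3  (since 100 − 11·9 = 1)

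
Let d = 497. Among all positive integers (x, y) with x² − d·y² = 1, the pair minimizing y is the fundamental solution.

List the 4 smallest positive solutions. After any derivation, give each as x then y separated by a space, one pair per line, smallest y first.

1201887 53912
2889064721537 129592263888
6944658661946678751 311510514535059400
16693389930459326703284737 748800875565868281911712

√497 → a₀=22, period (3,2,2,5,6,5,2,2,3,44); ℓ=10 even so k=9
k=0  a_k=22  p_k/q_k = 22/1
…
k=5  a_k=6  p_k/q_k = 12685/569
k=6  a_k=5  p_k/q_k = 65476/2937
k=7  a_k=2  p_k/q_k = 143637/6443
k=8  a_k=2  p_k/q_k = 352750/15823
k=9  a_k=3  p_k/q_k = 1201887/53912
fundamental: x₁=1201887, y₁=53912  (since 1444532360769 − 497·2906503744 = 1)
(x_2, y_2) = (1201887·1201887 + 497·53912·53912, 1201887·53912 + 53912·1201887) = (2889064721537, 129592263888)
(x_3, y_3) = (1201887·2889064721537 + 497·53912·129592263888, 1201887·129592263888 + 53912·2889064721537) = (6944658661946678751, 311510514535059400)
(x_4, y_4) = (1201887·6944658661946678751 + 497·53912·311510514535059400, 1201887·311510514535059400 + 53912·6944658661946678751) = (16693389930459326703284737, 748800875565868281911712)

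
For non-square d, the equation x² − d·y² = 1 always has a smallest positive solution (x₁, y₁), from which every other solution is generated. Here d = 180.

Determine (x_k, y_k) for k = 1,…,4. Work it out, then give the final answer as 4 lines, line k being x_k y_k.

161 12
51841 3864
16692641 1244196
5374978561 400627248

√180 = [13; 2,2,2,26, …], period ℓ=4 (even) → k=3
k=0  a_k=13  p_k/q_k = 13/1
k=1  a_k=2  p_k/q_k = 27/2
k=2  a_k=2  p_k/q_k = 67/5
k=3  a_k=2  p_k/q_k = 161/12
fundamental: x₁=161, y₁=12  (since 25921 − 180·144 = 1)
(x_2, y_2) = (161·161 + 180·12·12, 161·12 + 12·161) = (51841, 3864)
(x_3, y_3) = (161·51841 + 180·12·3864, 161·3864 + 12·51841) = (16692641, 1244196)
(x_4, y_4) = (161·16692641 + 180·12·1244196, 161·1244196 + 12·16692641) = (5374978561, 400627248)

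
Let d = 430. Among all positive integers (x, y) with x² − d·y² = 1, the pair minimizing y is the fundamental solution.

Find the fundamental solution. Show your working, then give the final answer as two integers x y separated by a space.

d=430: √d = [20; 1,2,1,3,1,…,2,1,40] (ℓ=14, even), read p_13/q_13
a_0=20:  p_0=20·1+0=20,  q_0=20·0+1=1
a_1=1:  p_1=1·20+1=21,  q_1=1·1+0=1
a_2=2:  p_2=2·21+20=62,  q_2=2·1+1=3
…
a_4=3:  p_4=3·83+62=311,  q_4=3·4+3=15
a_5=1:  p_5=1·311+83=394,  q_5=1·15+4=19
a_6=6:  p_6=6·394+311=2675,  q_6=6·19+15=129
a_7=8:  p_7=8·2675+394=21794,  q_7=8·129+19=1051
a_8=6:  p_8=6·21794+2675=133439,  q_8=6·1051+129=6435
…
a_10=3:  p_10=3·155233+133439=599138,  q_10=3·7486+6435=28893
a_11=1:  p_11=1·599138+155233=754371,  q_11=1·28893+7486=36379
a_12=2:  p_12=2·754371+599138=2107880,  q_12=2·36379+28893=101651
a_13=1:  p_13=1·2107880+754371=2862251,  q_13=1·101651+36379=138030
→ (2862251, 138030).  Check: 2862251²=8192480787001, 430·138030²=8192480787000, difference 1.

2862251 138030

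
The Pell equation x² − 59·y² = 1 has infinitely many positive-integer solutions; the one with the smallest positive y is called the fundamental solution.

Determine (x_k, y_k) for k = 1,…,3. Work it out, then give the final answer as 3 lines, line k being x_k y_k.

d=59: √d = [7; 1,2,7,2,1,14] (ℓ=6, even), read p_5/q_5
k=0  a_k=7  p_k/q_k = 7/1
…
k=2  a_k=2  p_k/q_k = 23/3
…
k=4  a_k=2  p_k/q_k = 361/47
k=5  a_k=1  p_k/q_k = 530/69
fundamental: x₁=530, y₁=69  (since 280900 − 59·4761 = 1)
n=2: (530,69)∘(530,69) = (530·530+59·69·69, 530·69+69·530) = (561799,73140)
n=3: (561799,73140)∘(530,69) = (530·561799+59·69·73140, 530·73140+69·561799) = (595506410,77528331)

530 69
561799 73140
595506410 77528331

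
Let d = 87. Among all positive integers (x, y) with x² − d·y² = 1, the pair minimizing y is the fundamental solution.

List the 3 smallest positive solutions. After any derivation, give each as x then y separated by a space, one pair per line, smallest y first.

√87 = [9; 3,18, …], period ℓ=2 (even) → k=1
k=0  a_k=9  p_k/q_k = 9/1
k=1  a_k=3  p_k/q_k = 28/3
fundamental: x₁=28, y₁=3  (since 784 − 87·9 = 1)
n=2: (28,3)∘(28,3) = (28·28+87·3·3, 28·3+3·28) = (1567,168)
n=3: (1567,168)∘(28,3) = (28·1567+87·3·168, 28·168+3·1567) = (87724,9405)

28 3
1567 168
87724 9405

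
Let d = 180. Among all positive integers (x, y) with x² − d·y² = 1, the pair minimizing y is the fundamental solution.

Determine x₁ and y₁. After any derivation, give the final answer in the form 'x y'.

[13; 2,2,2,26] for √180; ℓ=4 ⇒ convergent index 3
k=0  a_k=13  p_k/q_k = 13/1
k=1  a_k=2  p_k/q_k = 27/2
k=2  a_k=2  p_k/q_k = 67/5
k=3  a_k=2  p_k/q_k = 161/12
fundamental: x₁=161, y₁=12  (since 25921 − 180·144 = 1)

161 12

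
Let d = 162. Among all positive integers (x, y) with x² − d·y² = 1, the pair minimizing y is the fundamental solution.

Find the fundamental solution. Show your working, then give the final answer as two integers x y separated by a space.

√162 = [12; 1,2,1,2,12,2,1,2,1,24, …], period ℓ=10 (even) → k=9
i=0: a=12 ⇒ p=12, q=1
…
i=2: a=2 ⇒ p=38, q=3
i=3: a=1 ⇒ p=51, q=4
i=4: a=2 ⇒ p=140, q=11
i=5: a=12 ⇒ p=1731, q=136
i=6: a=2 ⇒ p=3602, q=283
i=7: a=1 ⇒ p=5333, q=419
i=8: a=2 ⇒ p=14268, q=1121
i=9: a=1 ⇒ p=19601, q=1540
→ (19601, 1540).  Check: 19601²=384199201, 162·1540²=384199200, difference 1.

19601 1540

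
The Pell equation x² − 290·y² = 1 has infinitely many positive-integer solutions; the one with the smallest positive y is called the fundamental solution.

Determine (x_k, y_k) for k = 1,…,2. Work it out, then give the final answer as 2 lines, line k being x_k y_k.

[17; 34] for √290; ℓ=1 ⇒ convergent index 1
step 0: (17, 1)  from 17·(1,0) + (0,1)
step 1: (579, 34)  from 34·(17,1) + (1,0)
(x₁, y₁) = (579, 34);  579² − 290·34² = 1 ✓
n=2: (579,34)∘(579,34) = (579·579+290·34·34, 579·34+34·579) = (670481,39372)

579 34
670481 39372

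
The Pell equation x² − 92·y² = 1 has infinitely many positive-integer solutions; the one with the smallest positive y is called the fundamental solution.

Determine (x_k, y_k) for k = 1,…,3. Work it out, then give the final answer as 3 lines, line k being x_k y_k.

1151 120
2649601 276240
6099380351 635904360

d=92: √d = [9; 1,1,2,4,2,1,1,18] (ℓ=8, even), read p_7/q_7
k=0  a_k=9  p_k/q_k = 9/1
k=1  a_k=1  p_k/q_k = 10/1
k=2  a_k=1  p_k/q_k = 19/2
…
k=6  a_k=1  p_k/q_k = 681/71
k=7  a_k=1  p_k/q_k = 1151/120
(x₁, y₁) = (1151, 120);  1151² − 92·120² = 1 ✓
(x_2, y_2) = (1151·1151 + 92·120·120, 1151·120 + 120·1151) = (2649601, 276240)
(x_3, y_3) = (1151·2649601 + 92·120·276240, 1151·276240 + 120·2649601) = (6099380351, 635904360)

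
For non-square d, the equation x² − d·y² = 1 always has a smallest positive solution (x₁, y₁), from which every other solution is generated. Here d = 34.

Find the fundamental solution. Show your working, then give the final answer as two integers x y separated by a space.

d=34: √d = [5; 1,4,1,10] (ℓ=4, even), read p_3/q_3
k=0  a_k=5  p_k/q_k = 5/1
…
k=2  a_k=4  p_k/q_k = 29/5
k=3  a_k=1  p_k/q_k = 35/6
fundamental: x₁=35, y₁=6  (since 1225 − 34·36 = 1)

35 6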